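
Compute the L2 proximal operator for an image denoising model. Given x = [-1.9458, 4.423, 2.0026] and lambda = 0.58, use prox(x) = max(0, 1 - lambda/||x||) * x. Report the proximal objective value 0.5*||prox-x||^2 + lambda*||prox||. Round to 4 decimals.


Step 1: Compute ||x||.
||x|| = 5.2306
Step 2: Compute scaling factor.
scale = max(0, 1 - 0.58/5.2306) = 0.8891
Step 3: prox(x) = [-1.73, 3.9326, 1.7805]
||prox(x)|| = 4.6506
Step 4: Proximal objective.
0.5*||prox-x||^2 = 0.1682
lambda*||prox|| = 2.6973
Total = 2.8656


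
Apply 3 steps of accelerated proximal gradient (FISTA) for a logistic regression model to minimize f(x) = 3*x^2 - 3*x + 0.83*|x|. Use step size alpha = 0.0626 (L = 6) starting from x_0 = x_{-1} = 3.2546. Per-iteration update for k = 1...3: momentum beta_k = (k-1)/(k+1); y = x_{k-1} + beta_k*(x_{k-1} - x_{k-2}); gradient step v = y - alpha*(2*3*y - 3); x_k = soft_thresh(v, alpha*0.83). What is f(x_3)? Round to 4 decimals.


FISTA on f(x) = 3*x^2 - 3*x + 0.83*|x|
L = 6, alpha = 0.0626
Iteration 1: beta = 0.0, y = 3.2546 + 0.0*(3.2546 - 3.2546) = 3.2546
  grad(y) = 16.5276, v = y - alpha*grad = 2.22
  prox(v) = soft_thresh(2.22, 0.052) = 2.168
Iteration 2: beta = 0.3333, y = 2.168 + 0.3333*(2.168 - 3.2546) = 1.8058
  grad(y) = 7.8349, v = y - alpha*grad = 1.3154
  prox(v) = soft_thresh(1.3154, 0.052) = 1.2634
Iteration 3: beta = 0.5, y = 1.2634 + 0.5*(1.2634 - 2.168) = 0.8111
  grad(y) = 1.8665, v = y - alpha*grad = 0.6942
  prox(v) = soft_thresh(0.6942, 0.052) = 0.6423
f(x_3) = 3*0.6423^2 - 3*0.6423 + 0.83*|0.6423| = -0.1562


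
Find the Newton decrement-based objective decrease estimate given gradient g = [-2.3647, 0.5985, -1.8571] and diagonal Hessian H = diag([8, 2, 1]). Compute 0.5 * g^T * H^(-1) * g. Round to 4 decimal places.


Step 1: H is diagonal, so H^(-1) * g = [-0.2956, 0.2993, -1.8571].
Step 2: g^T H^(-1) g = sum_i g_i^2 / H_ii
  = (-2.3647)^2/8 + (0.5985)^2/2 + (-1.8571)^2/1
  = 0.699 + 0.1791 + 3.4488 = 4.3269
Step 3: Objective decrease = 0.5 * g^T H^(-1) g = 2.1634


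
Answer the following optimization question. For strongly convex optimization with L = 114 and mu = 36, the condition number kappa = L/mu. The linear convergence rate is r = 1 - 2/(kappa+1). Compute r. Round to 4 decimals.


Step 1: Compute the condition number.
kappa = L/mu = 114/36 = 3.1667
Step 2: Compute the convergence rate.
r = 1 - 2/(kappa + 1) = 1 - 2*mu/(L + mu) = (L - mu)/(L + mu) = 78/150 = 0.52


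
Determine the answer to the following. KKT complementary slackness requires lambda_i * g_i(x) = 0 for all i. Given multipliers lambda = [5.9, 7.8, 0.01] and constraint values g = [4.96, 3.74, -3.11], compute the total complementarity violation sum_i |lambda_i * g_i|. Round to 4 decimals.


KKT complementary slackness check:
lambda_1 * g_1 = 5.9 * 4.96 = 29.264
lambda_2 * g_2 = 7.8 * 3.74 = 29.172
lambda_3 * g_3 = 0.01 * -3.11 = -0.0311
Total violation = 29.264 + 29.172 + 0.0311 = 58.4671


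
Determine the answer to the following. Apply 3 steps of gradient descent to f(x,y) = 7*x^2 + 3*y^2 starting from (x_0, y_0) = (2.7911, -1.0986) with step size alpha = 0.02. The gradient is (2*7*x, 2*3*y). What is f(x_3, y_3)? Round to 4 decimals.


Gradient descent on f(x,y) = 7*x^2 + 3*y^2.
Starting point: (2.7911, -1.0986), alpha = 0.02
Step 1: grad_x = 2*7*2.7911 = 39.0754, grad_y = 2*3*-1.0986 = -6.5916
  x_1 = 2.7911 - 0.02*39.0754 = 2.0096
  y_1 = -1.0986 - 0.02*-6.5916 = -0.9668
Step 2: grad_x = 2*7*2.0096 = 28.1343, grad_y = 2*3*-0.9668 = -5.8006
  x_2 = 2.0096 - 0.02*28.1343 = 1.4469
  y_2 = -0.9668 - 0.02*-5.8006 = -0.8508
Step 3: grad_x = 2*7*1.4469 = 20.2567, grad_y = 2*3*-0.8508 = -5.1045
  x_3 = 1.4469 - 0.02*20.2567 = 1.0418
  y_3 = -0.8508 - 0.02*-5.1045 = -0.7487
f(1.0418, -0.7487) = 7*1.0418^2 + 3*(-0.7487)^2 = 9.2785


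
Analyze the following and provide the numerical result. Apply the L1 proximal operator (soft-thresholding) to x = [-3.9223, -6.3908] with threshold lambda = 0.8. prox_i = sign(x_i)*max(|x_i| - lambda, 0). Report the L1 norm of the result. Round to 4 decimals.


Soft-thresholding with lambda = 0.8:
prox(-3.9223) = sign(-3.9223)*max(|-3.9223| - 0.8, 0) = -3.1223
prox(-6.3908) = sign(-6.3908)*max(|-6.3908| - 0.8, 0) = -5.5908
prox(x) = [-3.1223, -5.5908]
||prox(x)||_1 = 3.1223 + 5.5908 = 8.7131


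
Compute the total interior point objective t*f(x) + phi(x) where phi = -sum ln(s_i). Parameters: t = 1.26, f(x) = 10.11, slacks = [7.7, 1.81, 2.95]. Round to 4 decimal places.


Step 1: Compute log-barrier.
ln values: [2.0412, 0.5933, 1.0818]
phi = -(2.0412 + 0.5933 + 1.0818) = -3.7164
Step 2: Compute augmented objective.
t*f(x) = 1.26*10.11 = 12.7386
Total = 12.7386 - 3.7164 = 9.0222


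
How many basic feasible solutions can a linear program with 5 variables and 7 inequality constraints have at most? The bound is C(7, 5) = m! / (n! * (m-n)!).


Each vertex corresponds to some choice of n active constraints out of m, so the number of vertices is at most C(m, n) = m! / (n!(m-n)!).
m = 7, n = 5
Numerator: 7 * 6 * 5 * 4 * 3
Denominator: 5! = 120
C(7, 5) = 21


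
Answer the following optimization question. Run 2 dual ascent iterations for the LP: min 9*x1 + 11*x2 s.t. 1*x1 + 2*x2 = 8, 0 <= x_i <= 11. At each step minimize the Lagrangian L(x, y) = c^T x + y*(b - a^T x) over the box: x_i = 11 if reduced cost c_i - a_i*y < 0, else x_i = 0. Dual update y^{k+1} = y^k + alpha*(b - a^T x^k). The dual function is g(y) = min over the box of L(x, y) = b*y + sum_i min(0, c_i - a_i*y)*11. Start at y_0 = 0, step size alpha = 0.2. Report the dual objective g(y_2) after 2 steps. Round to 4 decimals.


Dual ascent for LP: min 9*x1 + 11*x2, 1*x1 + 2*x2 = 8, 0 <= x_i <= 11
Step 1: y^k = 0.0, reduced costs: (9.0, 11.0)
  x^k = (0.0, 0.0), subgradient = b - a^T x = 8.0
  y^{k+1} = 0.0 + 0.2*8.0 = 1.6
Step 2: y^k = 1.6, reduced costs: (7.4, 7.8)
  x^k = (0.0, 0.0), subgradient = b - a^T x = 8.0
  y^{k+1} = 1.6 + 0.2*8.0 = 3.2
Dual objective at y_2 = 3.2: reduced costs (5.8, 4.6), box minimizer x = (0.0, 0.0)
g(y_2) = b*y + (c1 - a1*y)*x1 + (c2 - a2*y)*x2 = 8*3.2 + 5.8*0.0 + 4.6*0.0 = 25.6 + 0.0 + 0.0 = 25.6


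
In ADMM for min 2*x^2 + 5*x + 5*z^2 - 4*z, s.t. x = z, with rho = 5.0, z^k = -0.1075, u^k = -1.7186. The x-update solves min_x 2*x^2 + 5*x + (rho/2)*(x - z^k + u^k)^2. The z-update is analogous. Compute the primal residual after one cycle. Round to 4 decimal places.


ADMM iteration with rho = 5.0, z^k = -0.1075, u^k = -1.7186
Step 1: x-update.
Minimize 2*x^2 + 5*x + (5.0/2)*(x + 0.1075 - 1.7186)^2
FOC: (2*2 + 5.0)*x = -5 + 5.0*(-0.1075 + 1.7186)
x^{k+1} = 0.3395
Step 2: z-update.
Minimize 5*z^2 - 4*z + (5.0/2)*(0.3395 - z - 1.7186)^2
FOC: (2*5 + 5.0)*z = 4 + 5.0*(0.3395 - 1.7186)
z^{k+1} = -0.193
Step 3: u-update.
u^{k+1} = -1.7186 + 0.3395 + 0.193 = -1.1861
Step 4: Primal residual = |0.3395 + 0.193| = 0.5325


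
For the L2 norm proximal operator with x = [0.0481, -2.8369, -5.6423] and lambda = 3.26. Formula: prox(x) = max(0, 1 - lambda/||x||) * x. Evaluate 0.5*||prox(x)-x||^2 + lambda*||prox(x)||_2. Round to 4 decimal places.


Step 1: Compute ||x||.
||x|| = 6.3155
Step 2: Compute scaling factor.
scale = max(0, 1 - 3.26/6.3155) = 0.4838
Step 3: prox(x) = [0.0233, -1.3725, -2.7298]
||prox(x)|| = 3.0555
Step 4: Proximal objective.
0.5*||prox-x||^2 = 5.3138
lambda*||prox|| = 9.9609
Total = 15.2748


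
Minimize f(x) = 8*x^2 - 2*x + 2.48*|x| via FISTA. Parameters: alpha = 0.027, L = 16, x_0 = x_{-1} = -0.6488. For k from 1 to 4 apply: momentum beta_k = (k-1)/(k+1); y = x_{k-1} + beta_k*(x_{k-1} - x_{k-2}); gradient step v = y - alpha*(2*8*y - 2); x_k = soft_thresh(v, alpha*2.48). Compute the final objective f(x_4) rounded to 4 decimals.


FISTA on f(x) = 8*x^2 - 2*x + 2.48*|x|
L = 16, alpha = 0.027
Iteration 1: beta = 0.0, y = -0.6488 + 0.0*(-0.6488 + 0.6488) = -0.6488
  grad(y) = -12.3808, v = y - alpha*grad = -0.3145
  prox(v) = soft_thresh(-0.3145, 0.067) = -0.2476
Iteration 2: beta = 0.3333, y = -0.2476 + 0.3333*(-0.2476 + 0.6488) = -0.1138
  grad(y) = -3.821, v = y - alpha*grad = -0.0106
  prox(v) = soft_thresh(-0.0106, 0.067) = 0.0
Iteration 3: beta = 0.5, y = 0.0 + 0.5*(0.0 + 0.2476) = 0.1238
  grad(y) = -0.0195, v = y - alpha*grad = 0.1243
  prox(v) = soft_thresh(0.1243, 0.067) = 0.0573
Iteration 4: beta = 0.6, y = 0.0573 + 0.6*(0.0573 - 0.0) = 0.0918
  grad(y) = -0.5319, v = y - alpha*grad = 0.1061
  prox(v) = soft_thresh(0.1061, 0.067) = 0.0392
f(x_4) = 8*0.0392^2 - 2*0.0392 + 2.48*|0.0392| = 0.0311


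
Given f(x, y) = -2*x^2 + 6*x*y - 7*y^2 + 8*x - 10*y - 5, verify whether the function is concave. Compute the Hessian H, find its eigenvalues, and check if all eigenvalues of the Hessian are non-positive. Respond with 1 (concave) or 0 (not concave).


The Hessian of f(x,y) = -2*x^2 + 6*x*y - 7*y^2 + 8*x - 10*y - 5 is:
H = [[-4, 6], [6, -14]]
Trace = -4 - 14 = -18
Determinant = -4*-14 - (6)^2 = 20
Discriminant = (-18)^2 - 4*20 = 244.0
Eigenvalues: lambda_1 = -16.8102, lambda_2 = -1.1898
The function is concave.

1


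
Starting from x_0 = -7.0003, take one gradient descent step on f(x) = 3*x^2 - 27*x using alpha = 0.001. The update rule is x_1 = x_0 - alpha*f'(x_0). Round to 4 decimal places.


We compute the gradient at x_0 and apply the update.
f'(x) = 6*x - 27
f'(-7.0003) = 6*-7.0003 - 27 = -69.0018
x_1 = -7.0003 - 0.001*-69.0018 = -6.9313


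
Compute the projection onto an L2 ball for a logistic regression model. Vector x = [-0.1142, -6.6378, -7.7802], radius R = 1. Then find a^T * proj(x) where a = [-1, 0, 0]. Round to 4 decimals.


Step 1: Compute ||x|| (intermediates to 6 decimals).
||x|| = sqrt((-0.1142)^2 + (-6.6378)^2 + (-7.7802)^2) = 10.227656
Step 2: Project.
Since ||x|| > R, scale = R/||x|| = 1/10.227656 = 0.097774, proj(x) = scale * x
proj(x) = [-0.011166, -0.649004, -0.760701]
Step 3: Dot product.
a^T * proj(x) = -1*(-0.011166) + 0*(-0.649004) + 0*(-0.760701) = 0.0112


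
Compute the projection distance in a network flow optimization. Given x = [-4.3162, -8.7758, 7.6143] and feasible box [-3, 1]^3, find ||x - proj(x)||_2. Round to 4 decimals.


Project each component onto [-3, 1].
clip(-4.3162) = -3.0, clip(-8.7758) = -3.0, clip(7.6143) = 1.0
Projection = [-3.0, -3.0, 1.0]
Squared diffs: [1.7324, 33.3599, 43.749]
Distance = sqrt(78.8413) = 8.8793


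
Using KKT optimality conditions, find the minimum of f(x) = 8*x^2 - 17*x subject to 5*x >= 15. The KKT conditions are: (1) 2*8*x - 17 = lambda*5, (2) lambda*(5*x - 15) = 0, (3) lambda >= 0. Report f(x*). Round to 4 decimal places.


Step 1: Try lambda = 0 (constraint inactive).
x_unc = 17/(2*8) = 1.0625
Check: 5*1.0625 = 5.3125 < 15 -- violated!
Step 2: Constraint must be active: 5*x = 15
x* = 15/5 = 3.0
lambda = (2*8*3.0 - 17)/5 = 6.2
Step 3: Compute optimal value.
f(x*) = 8*3.0^2 - 17*3.0 = 21.0


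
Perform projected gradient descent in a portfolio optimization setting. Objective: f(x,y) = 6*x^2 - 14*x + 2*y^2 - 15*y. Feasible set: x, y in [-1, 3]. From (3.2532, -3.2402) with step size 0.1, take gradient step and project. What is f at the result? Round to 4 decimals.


Step 1: Compute gradient at (3.2532, -3.2402).
grad_x = 2*6*3.2532 - 14 = 25.0384
grad_y = 2*2*-3.2402 - 15 = -27.9608
Step 2: Gradient step.
x_raw = 3.2532 - 0.1*25.0384 = 0.7494
y_raw = -3.2402 - 0.1*-27.9608 = -0.4441
Step 3: Project onto [-1, 3].
x_proj = clip(0.7494) = 0.7494
y_proj = clip(-0.4441) = -0.4441
Step 4: Evaluate f.
f(0.7494, -0.4441) = -0.0655


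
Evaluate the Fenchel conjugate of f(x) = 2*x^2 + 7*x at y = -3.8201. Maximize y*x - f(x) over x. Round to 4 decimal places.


f*(y) = sup_x {y*x - a*x^2 - b*x} = sup_x {(y-b)*x - a*x^2}
FOC: (y - b) - 2a*x = 0 => x* = (y - b)/(2a)
x* = (-3.8201 - 7)/(2*2) = -2.705
f*(-3.8201) = (y-b)^2/(4a) = (-3.8201 - 7)^2/(4*2)
= 117.0746/8 = 14.6343


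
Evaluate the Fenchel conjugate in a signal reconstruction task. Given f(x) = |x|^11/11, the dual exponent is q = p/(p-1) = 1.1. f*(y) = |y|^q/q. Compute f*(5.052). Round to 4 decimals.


The conjugate exponent q satisfies 1/p + 1/q = 1.
p = 11, so q = 11/(11 - 1) = 1.1
|y|^q = 5.052^1.1 = 5.9403
f*(5.052) = 5.9403 / 1.1 = 5.4003


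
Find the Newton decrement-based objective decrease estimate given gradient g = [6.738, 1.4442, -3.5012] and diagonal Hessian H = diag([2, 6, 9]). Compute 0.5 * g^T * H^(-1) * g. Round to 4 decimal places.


Step 1: H is diagonal, so H^(-1) * g = [3.369, 0.2407, -0.389].
Step 2: g^T H^(-1) g = sum_i g_i^2 / H_ii
  = (6.738)^2/2 + (1.4442)^2/6 + (-3.5012)^2/9
  = 22.7003 + 0.3476 + 1.362 = 24.41
Step 3: Objective decrease = 0.5 * g^T H^(-1) g = 12.205


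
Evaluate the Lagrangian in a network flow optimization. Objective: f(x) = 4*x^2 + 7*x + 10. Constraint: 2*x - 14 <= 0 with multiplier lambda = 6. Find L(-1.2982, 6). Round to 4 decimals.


Step 1: Evaluate f(x).
f(-1.2982) = 4*(-1.2982)^2 + 7*(-1.2982) + 10 = 7.6539
Step 2: Evaluate g(x).
g(-1.2982) = 2*-1.2982 - 14 = -16.5964
Step 3: Compute Lagrangian.
L = 7.6539 + 6*-16.5964 = -91.9245


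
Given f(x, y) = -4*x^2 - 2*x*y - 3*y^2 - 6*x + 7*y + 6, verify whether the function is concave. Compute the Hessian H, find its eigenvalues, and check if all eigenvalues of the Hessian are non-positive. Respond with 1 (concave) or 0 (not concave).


The Hessian of f(x,y) = -4*x^2 - 2*x*y - 3*y^2 - 6*x + 7*y + 6 is:
H = [[-8, -2], [-2, -6]]
Trace = -8 - 6 = -14
Determinant = -8*-6 - (-2)^2 = 44
Discriminant = (-14)^2 - 4*44 = 20.0
Eigenvalues: lambda_1 = -9.2361, lambda_2 = -4.7639
The function is concave.

1


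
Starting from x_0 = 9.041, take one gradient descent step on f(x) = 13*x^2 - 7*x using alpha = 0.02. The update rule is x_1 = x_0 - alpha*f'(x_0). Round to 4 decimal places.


We compute the gradient at x_0 and apply the update.
f'(x) = 26*x - 7
f'(9.041) = 26*9.041 - 7 = 228.066
x_1 = 9.041 - 0.02*228.066 = 4.4797


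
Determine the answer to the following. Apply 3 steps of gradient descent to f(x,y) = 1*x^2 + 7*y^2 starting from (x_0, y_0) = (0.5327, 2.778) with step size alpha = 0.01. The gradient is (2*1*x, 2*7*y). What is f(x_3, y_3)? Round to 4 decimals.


Gradient descent on f(x,y) = 1*x^2 + 7*y^2.
Starting point: (0.5327, 2.778), alpha = 0.01
Step 1: grad_x = 2*1*0.5327 = 1.0654, grad_y = 2*7*2.778 = 38.892
  x_1 = 0.5327 - 0.01*1.0654 = 0.522
  y_1 = 2.778 - 0.01*38.892 = 2.3891
Step 2: grad_x = 2*1*0.522 = 1.0441, grad_y = 2*7*2.3891 = 33.4471
  x_2 = 0.522 - 0.01*1.0441 = 0.5116
  y_2 = 2.3891 - 0.01*33.4471 = 2.0546
Step 3: grad_x = 2*1*0.5116 = 1.0232, grad_y = 2*7*2.0546 = 28.7645
  x_3 = 0.5116 - 0.01*1.0232 = 0.5014
  y_3 = 2.0546 - 0.01*28.7645 = 1.767
f(0.5014, 1.767) = 1*0.5014^2 + 7*1.767^2 = 22.1065


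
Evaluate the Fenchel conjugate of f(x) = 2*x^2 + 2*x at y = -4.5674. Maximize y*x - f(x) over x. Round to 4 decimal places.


f*(y) = sup_x {y*x - a*x^2 - b*x} = sup_x {(y-b)*x - a*x^2}
FOC: (y - b) - 2a*x = 0 => x* = (y - b)/(2a)
x* = (-4.5674 - 2)/(2*2) = -1.6419
f*(-4.5674) = (y-b)^2/(4a) = (-4.5674 - 2)^2/(4*2)
= 43.1307/8 = 5.3913


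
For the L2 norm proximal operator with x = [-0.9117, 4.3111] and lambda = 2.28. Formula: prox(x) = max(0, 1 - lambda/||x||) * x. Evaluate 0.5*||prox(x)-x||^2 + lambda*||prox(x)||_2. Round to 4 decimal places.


Step 1: Compute ||x||.
||x|| = 4.4064
Step 2: Compute scaling factor.
scale = max(0, 1 - 2.28/4.4064) = 0.4826
Step 3: prox(x) = [-0.44, 2.0804]
||prox(x)|| = 2.1264
Step 4: Proximal objective.
0.5*||prox-x||^2 = 2.5992
lambda*||prox|| = 4.8482
Total = 7.4475


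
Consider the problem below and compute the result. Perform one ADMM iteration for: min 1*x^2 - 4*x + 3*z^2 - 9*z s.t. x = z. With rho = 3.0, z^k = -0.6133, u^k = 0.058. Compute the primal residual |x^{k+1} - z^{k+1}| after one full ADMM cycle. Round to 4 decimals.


ADMM iteration with rho = 3.0, z^k = -0.6133, u^k = 0.058
Step 1: x-update.
Minimize 1*x^2 - 4*x + (3.0/2)*(x + 0.6133 + 0.058)^2
FOC: (2*1 + 3.0)*x = 4 + 3.0*(-0.6133 - 0.058)
x^{k+1} = 0.3972
Step 2: z-update.
Minimize 3*z^2 - 9*z + (3.0/2)*(0.3972 - z + 0.058)^2
FOC: (2*3 + 3.0)*z = 9 + 3.0*(0.3972 + 0.058)
z^{k+1} = 1.1517
Step 3: u-update.
u^{k+1} = 0.058 + 0.3972 - 1.1517 = -0.6965
Step 4: Primal residual = |0.3972 - 1.1517| = 0.7545


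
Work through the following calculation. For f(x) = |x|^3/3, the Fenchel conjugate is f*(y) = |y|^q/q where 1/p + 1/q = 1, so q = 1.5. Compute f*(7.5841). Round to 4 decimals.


The conjugate exponent q satisfies 1/p + 1/q = 1.
p = 3, so q = 3/(3 - 1) = 1.5
|y|^q = 7.5841^1.5 = 20.886
f*(7.5841) = 20.886 / 1.5 = 13.924


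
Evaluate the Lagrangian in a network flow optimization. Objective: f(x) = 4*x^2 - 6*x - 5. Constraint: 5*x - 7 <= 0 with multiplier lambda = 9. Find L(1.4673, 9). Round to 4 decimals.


Step 1: Evaluate f(x).
f(1.4673) = 4*1.4673^2 - 6*1.4673 - 5 = -5.1919
Step 2: Evaluate g(x).
g(1.4673) = 5*1.4673 - 7 = 0.3365
Step 3: Compute Lagrangian.
L = -5.1919 + 9*0.3365 = -2.1634


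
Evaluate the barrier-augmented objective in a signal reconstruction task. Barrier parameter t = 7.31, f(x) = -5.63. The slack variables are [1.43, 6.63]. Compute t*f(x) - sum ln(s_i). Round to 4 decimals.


Step 1: Compute log-barrier.
ln values: [0.3577, 1.8916]
phi = -(0.3577 + 1.8916) = -2.2493
Step 2: Compute augmented objective.
t*f(x) = 7.31*-5.63 = -41.1553
Total = -41.1553 - 2.2493 = -43.4046


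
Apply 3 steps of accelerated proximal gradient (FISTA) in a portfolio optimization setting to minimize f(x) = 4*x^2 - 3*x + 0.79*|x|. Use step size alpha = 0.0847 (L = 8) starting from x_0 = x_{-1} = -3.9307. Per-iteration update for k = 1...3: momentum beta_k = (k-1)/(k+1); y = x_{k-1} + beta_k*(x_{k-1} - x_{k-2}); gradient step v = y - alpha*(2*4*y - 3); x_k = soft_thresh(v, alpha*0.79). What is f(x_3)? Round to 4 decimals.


FISTA on f(x) = 4*x^2 - 3*x + 0.79*|x|
L = 8, alpha = 0.0847
Iteration 1: beta = 0.0, y = -3.9307 + 0.0*(-3.9307 + 3.9307) = -3.9307
  grad(y) = -34.4456, v = y - alpha*grad = -1.0132
  prox(v) = soft_thresh(-1.0132, 0.0669) = -0.9462
Iteration 2: beta = 0.3333, y = -0.9462 + 0.3333*(-0.9462 + 3.9307) = 0.0486
  grad(y) = -2.6114, v = y - alpha*grad = 0.2698
  prox(v) = soft_thresh(0.2698, 0.0669) = 0.2028
Iteration 3: beta = 0.5, y = 0.2028 + 0.5*(0.2028 + 0.9462) = 0.7774
  grad(y) = 3.2191, v = y - alpha*grad = 0.5047
  prox(v) = soft_thresh(0.5047, 0.0669) = 0.4378
f(x_3) = 4*0.4378^2 - 3*0.4378 + 0.79*|0.4378| = -0.2008


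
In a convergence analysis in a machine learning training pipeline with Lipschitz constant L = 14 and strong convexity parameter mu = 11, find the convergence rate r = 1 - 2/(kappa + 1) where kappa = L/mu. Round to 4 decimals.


Step 1: Compute the condition number.
kappa = L/mu = 14/11 = 1.2727
Step 2: Compute the convergence rate.
r = 1 - 2/(kappa + 1) = 1 - 2*mu/(L + mu) = (L - mu)/(L + mu) = 3/25 = 0.12


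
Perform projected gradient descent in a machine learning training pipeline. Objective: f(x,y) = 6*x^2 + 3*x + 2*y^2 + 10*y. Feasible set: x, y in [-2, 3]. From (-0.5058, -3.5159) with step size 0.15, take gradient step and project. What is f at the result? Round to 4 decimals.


Step 1: Compute gradient at (-0.5058, -3.5159).
grad_x = 2*6*-0.5058 + 3 = -3.0696
grad_y = 2*2*-3.5159 + 10 = -4.0636
Step 2: Gradient step.
x_raw = -0.5058 - 0.15*-3.0696 = -0.0454
y_raw = -3.5159 - 0.15*-4.0636 = -2.9064
Step 3: Project onto [-2, 3].
x_proj = clip(-0.0454) = -0.0454
y_proj = clip(-2.9064) = -2.0
Step 4: Evaluate f.
f(-0.0454, -2.0) = -12.1237


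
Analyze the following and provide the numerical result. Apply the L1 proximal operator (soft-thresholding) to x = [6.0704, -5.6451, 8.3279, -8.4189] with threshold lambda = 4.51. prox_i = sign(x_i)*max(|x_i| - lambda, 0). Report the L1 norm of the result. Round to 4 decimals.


Soft-thresholding with lambda = 4.51:
prox(6.0704) = sign(6.0704)*max(|6.0704| - 4.51, 0) = 1.5604
prox(-5.6451) = sign(-5.6451)*max(|-5.6451| - 4.51, 0) = -1.1351
prox(8.3279) = sign(8.3279)*max(|8.3279| - 4.51, 0) = 3.8179
prox(-8.4189) = sign(-8.4189)*max(|-8.4189| - 4.51, 0) = -3.9089
prox(x) = [1.5604, -1.1351, 3.8179, -3.9089]
||prox(x)||_1 = 1.5604 + 1.1351 + 3.8179 + 3.9089 = 10.4223


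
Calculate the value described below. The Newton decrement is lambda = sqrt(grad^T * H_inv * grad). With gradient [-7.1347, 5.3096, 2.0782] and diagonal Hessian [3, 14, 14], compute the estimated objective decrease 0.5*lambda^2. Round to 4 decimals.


Step 1: H is diagonal, so H^(-1) * g = [-2.3782, 0.3793, 0.1484].
Step 2: g^T H^(-1) g = sum_i g_i^2 / H_ii
  = (-7.1347)^2/3 + (5.3096)^2/14 + (2.0782)^2/14
  = 16.968 + 2.0137 + 0.3085 = 19.2902
Step 3: Objective decrease = 0.5 * g^T H^(-1) g = 9.6451


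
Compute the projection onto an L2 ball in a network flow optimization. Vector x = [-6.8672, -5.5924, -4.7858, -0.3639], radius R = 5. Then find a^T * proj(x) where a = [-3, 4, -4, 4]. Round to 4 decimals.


Step 1: Compute ||x|| (intermediates to 6 decimals).
||x|| = sqrt((-6.8672)^2 + (-5.5924)^2 + (-4.7858)^2 + (-0.3639)^2) = 10.073216
Step 2: Project.
Since ||x|| > R, scale = R/||x|| = 5/10.073216 = 0.496366, proj(x) = scale * x
proj(x) = [-3.408645, -2.775877, -2.375508, -0.180628]
Step 3: Dot product.
a^T * proj(x) = -3*(-3.408645) + 4*(-2.775877) - 4*(-2.375508) + 4*(-0.180628) = 7.9019


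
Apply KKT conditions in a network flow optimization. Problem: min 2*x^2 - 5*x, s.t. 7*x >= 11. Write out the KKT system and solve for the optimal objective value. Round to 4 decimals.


Step 1: Try lambda = 0 (constraint inactive).
x_unc = 5/(2*2) = 1.25
Check: 7*1.25 = 8.75 < 11 -- violated!
Step 2: Constraint must be active: 7*x = 11
x* = 11/7 = 1.5714 (rounded; the exact value 11/7 is used below)
lambda = (2*2*(11/7) - 5)/7 = 0.1837
Step 3: Compute optimal value.
f(x*) = 2*(11/7)^2 - 5*(11/7) = -2.9184


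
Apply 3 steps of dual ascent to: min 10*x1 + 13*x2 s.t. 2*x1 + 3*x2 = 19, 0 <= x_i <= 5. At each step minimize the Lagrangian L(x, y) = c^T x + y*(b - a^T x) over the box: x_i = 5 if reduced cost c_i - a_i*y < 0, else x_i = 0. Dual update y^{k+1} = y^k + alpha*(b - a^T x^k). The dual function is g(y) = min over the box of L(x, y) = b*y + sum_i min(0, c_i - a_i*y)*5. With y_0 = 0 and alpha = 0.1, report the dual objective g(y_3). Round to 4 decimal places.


Dual ascent for LP: min 10*x1 + 13*x2, 2*x1 + 3*x2 = 19, 0 <= x_i <= 5
Step 1: y^k = 0.0, reduced costs: (10.0, 13.0)
  x^k = (0.0, 0.0), subgradient = b - a^T x = 19.0
  y^{k+1} = 0.0 + 0.1*19.0 = 1.9
Step 2: y^k = 1.9, reduced costs: (6.2, 7.3)
  x^k = (0.0, 0.0), subgradient = b - a^T x = 19.0
  y^{k+1} = 1.9 + 0.1*19.0 = 3.8
Step 3: y^k = 3.8, reduced costs: (2.4, 1.6)
  x^k = (0.0, 0.0), subgradient = b - a^T x = 19.0
  y^{k+1} = 3.8 + 0.1*19.0 = 5.7
Dual objective at y_3 = 5.7: reduced costs (-1.4, -4.1), box minimizer x = (5.0, 5.0)
g(y_3) = b*y + (c1 - a1*y)*x1 + (c2 - a2*y)*x2 = 19*5.7 + (-1.4)*5.0 + (-4.1)*5.0 = 108.3 - 7.0 - 20.5 = 80.8


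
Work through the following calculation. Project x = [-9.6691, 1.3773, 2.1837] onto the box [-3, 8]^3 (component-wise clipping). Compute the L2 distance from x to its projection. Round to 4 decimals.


Project each component onto [-3, 8].
clip(-9.6691) = -3.0, clip(1.3773) = 1.3773, clip(2.1837) = 2.1837
Projection = [-3.0, 1.3773, 2.1837]
Squared diffs: [44.4769, 0.0, 0.0]
Distance = sqrt(44.4769) = 6.6691


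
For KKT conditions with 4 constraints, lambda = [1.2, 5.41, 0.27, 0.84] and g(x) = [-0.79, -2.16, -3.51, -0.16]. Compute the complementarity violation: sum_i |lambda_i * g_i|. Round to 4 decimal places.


KKT complementary slackness check:
lambda_1 * g_1 = 1.2 * -0.79 = -0.948
lambda_2 * g_2 = 5.41 * -2.16 = -11.6856
lambda_3 * g_3 = 0.27 * -3.51 = -0.9477
lambda_4 * g_4 = 0.84 * -0.16 = -0.1344
Total violation = 0.948 + 11.6856 + 0.9477 + 0.1344 = 13.7157


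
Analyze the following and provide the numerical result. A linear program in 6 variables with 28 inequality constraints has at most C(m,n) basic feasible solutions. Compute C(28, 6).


Each vertex corresponds to some choice of n active constraints out of m, so the number of vertices is at most C(m, n) = m! / (n!(m-n)!).
m = 28, n = 6
Numerator: 28 * 27 * 26 * 25 * 24 * 23
Denominator: 6! = 720
C(28, 6) = 376740


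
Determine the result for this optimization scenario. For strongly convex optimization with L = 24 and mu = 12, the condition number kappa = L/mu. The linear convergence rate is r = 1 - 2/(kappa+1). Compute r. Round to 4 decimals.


Step 1: Compute the condition number.
kappa = L/mu = 24/12 = 2.0
Step 2: Compute the convergence rate.
r = 1 - 2/(kappa + 1) = 1 - 2*mu/(L + mu) = (L - mu)/(L + mu) = 12/36 = 0.3333


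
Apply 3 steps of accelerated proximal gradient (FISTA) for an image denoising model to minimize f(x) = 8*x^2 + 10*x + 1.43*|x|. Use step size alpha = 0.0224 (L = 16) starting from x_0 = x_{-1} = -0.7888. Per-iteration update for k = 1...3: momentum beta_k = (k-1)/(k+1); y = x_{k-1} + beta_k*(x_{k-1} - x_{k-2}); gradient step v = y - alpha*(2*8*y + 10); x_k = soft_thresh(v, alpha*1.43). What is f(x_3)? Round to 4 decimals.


FISTA on f(x) = 8*x^2 + 10*x + 1.43*|x|
L = 16, alpha = 0.0224
Iteration 1: beta = 0.0, y = -0.7888 + 0.0*(-0.7888 + 0.7888) = -0.7888
  grad(y) = -2.6208, v = y - alpha*grad = -0.7301
  prox(v) = soft_thresh(-0.7301, 0.032) = -0.6981
Iteration 2: beta = 0.3333, y = -0.6981 + 0.3333*(-0.6981 + 0.7888) = -0.6678
  grad(y) = -0.6851, v = y - alpha*grad = -0.6525
  prox(v) = soft_thresh(-0.6525, 0.032) = -0.6204
Iteration 3: beta = 0.5, y = -0.6204 + 0.5*(-0.6204 + 0.6981) = -0.5816
  grad(y) = 0.694, v = y - alpha*grad = -0.5972
  prox(v) = soft_thresh(-0.5972, 0.032) = -0.5651
f(x_3) = 8*(-0.5651)^2 + 10*(-0.5651) + 1.43*|-0.5651| = -2.2882


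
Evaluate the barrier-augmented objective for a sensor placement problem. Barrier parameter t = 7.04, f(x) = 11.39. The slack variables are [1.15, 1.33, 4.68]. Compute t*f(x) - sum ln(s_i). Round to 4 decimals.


Step 1: Compute log-barrier.
ln values: [0.1398, 0.2852, 1.5433]
phi = -(0.1398 + 0.2852 + 1.5433) = -1.9682
Step 2: Compute augmented objective.
t*f(x) = 7.04*11.39 = 80.1856
Total = 80.1856 - 1.9682 = 78.2174


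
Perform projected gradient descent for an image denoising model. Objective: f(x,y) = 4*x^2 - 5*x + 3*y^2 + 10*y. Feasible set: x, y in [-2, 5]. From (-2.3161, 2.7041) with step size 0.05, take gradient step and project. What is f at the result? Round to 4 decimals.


Step 1: Compute gradient at (-2.3161, 2.7041).
grad_x = 2*4*-2.3161 - 5 = -23.5288
grad_y = 2*3*2.7041 + 10 = 26.2246
Step 2: Gradient step.
x_raw = -2.3161 - 0.05*-23.5288 = -1.1397
y_raw = 2.7041 - 0.05*26.2246 = 1.3929
Step 3: Project onto [-2, 5].
x_proj = clip(-1.1397) = -1.1397
y_proj = clip(1.3929) = 1.3929
Step 4: Evaluate f.
f(-1.1397, 1.3929) = 30.6426


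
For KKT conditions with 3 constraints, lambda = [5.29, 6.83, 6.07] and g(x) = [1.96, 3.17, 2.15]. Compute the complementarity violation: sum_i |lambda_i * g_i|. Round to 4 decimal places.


KKT complementary slackness check:
lambda_1 * g_1 = 5.29 * 1.96 = 10.3684
lambda_2 * g_2 = 6.83 * 3.17 = 21.6511
lambda_3 * g_3 = 6.07 * 2.15 = 13.0505
Total violation = 10.3684 + 21.6511 + 13.0505 = 45.07


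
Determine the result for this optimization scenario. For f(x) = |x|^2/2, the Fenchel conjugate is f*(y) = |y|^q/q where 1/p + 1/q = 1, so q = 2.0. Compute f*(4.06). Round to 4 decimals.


The conjugate exponent q satisfies 1/p + 1/q = 1.
p = 2, so q = 2/(2 - 1) = 2.0
|y|^q = 4.06^2.0 = 16.4836
f*(4.06) = 16.4836 / 2.0 = 8.2418


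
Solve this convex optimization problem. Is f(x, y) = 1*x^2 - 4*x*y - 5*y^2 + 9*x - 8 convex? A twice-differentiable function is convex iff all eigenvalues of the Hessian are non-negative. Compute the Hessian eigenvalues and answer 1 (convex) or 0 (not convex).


The Hessian of f(x,y) = 1*x^2 - 4*x*y - 5*y^2 + 9*x - 8 is:
H = [[2, -4], [-4, -10]]
Trace = 2 - 10 = -8
Determinant = 2*-10 - (-4)^2 = -36
Discriminant = (-8)^2 - 4*-36 = 208.0
Eigenvalues: lambda_1 = -11.2111, lambda_2 = 3.2111
The function is not convex.

0


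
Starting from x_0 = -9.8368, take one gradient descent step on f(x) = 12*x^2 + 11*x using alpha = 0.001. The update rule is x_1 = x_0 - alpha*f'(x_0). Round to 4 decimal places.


We compute the gradient at x_0 and apply the update.
f'(x) = 24*x + 11
f'(-9.8368) = 24*-9.8368 + 11 = -225.0832
x_1 = -9.8368 - 0.001*-225.0832 = -9.6117


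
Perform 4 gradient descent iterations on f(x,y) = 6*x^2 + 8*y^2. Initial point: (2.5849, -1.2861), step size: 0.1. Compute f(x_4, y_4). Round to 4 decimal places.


Gradient descent on f(x,y) = 6*x^2 + 8*y^2.
Starting point: (2.5849, -1.2861), alpha = 0.1
Step 1: grad_x = 2*6*2.5849 = 31.0188, grad_y = 2*8*-1.2861 = -20.5776
  x_1 = 2.5849 - 0.1*31.0188 = -0.517
  y_1 = -1.2861 - 0.1*-20.5776 = 0.7717
Step 2: grad_x = 2*6*-0.517 = -6.2038, grad_y = 2*8*0.7717 = 12.3466
  x_2 = -0.517 - 0.1*-6.2038 = 0.1034
  y_2 = 0.7717 - 0.1*12.3466 = -0.463
Step 3: grad_x = 2*6*0.1034 = 1.2408, grad_y = 2*8*-0.463 = -7.4079
  x_3 = 0.1034 - 0.1*1.2408 = -0.0207
  y_3 = -0.463 - 0.1*-7.4079 = 0.2778
Step 4: grad_x = 2*6*-0.0207 = -0.2482, grad_y = 2*8*0.2778 = 4.4448
  x_4 = -0.0207 - 0.1*-0.2482 = 0.0041
  y_4 = 0.2778 - 0.1*4.4448 = -0.1667
f(0.0041, -0.1667) = 6*0.0041^2 + 8*(-0.1667)^2 = 0.2224


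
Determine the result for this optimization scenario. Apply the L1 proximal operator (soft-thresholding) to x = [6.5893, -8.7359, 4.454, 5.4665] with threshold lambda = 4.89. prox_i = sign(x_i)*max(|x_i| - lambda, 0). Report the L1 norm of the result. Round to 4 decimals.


Soft-thresholding with lambda = 4.89:
prox(6.5893) = sign(6.5893)*max(|6.5893| - 4.89, 0) = 1.6993
prox(-8.7359) = sign(-8.7359)*max(|-8.7359| - 4.89, 0) = -3.8459
prox(4.454) = sign(4.454)*max(|4.454| - 4.89, 0) = 0.0
prox(5.4665) = sign(5.4665)*max(|5.4665| - 4.89, 0) = 0.5765
prox(x) = [1.6993, -3.8459, 0.0, 0.5765]
||prox(x)||_1 = 1.6993 + 3.8459 + 0.0 + 0.5765 = 6.1217


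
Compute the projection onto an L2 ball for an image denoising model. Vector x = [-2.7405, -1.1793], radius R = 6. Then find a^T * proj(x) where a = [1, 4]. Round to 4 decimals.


Step 1: Compute ||x|| (intermediates to 6 decimals).
||x|| = sqrt((-2.7405)^2 + (-1.1793)^2) = 2.983469
Step 2: Project.
Since ||x|| <= R, proj = x (no scaling needed).
proj(x) = [-2.7405, -1.1793]
Step 3: Dot product.
a^T * proj(x) = 1*(-2.7405) + 4*(-1.1793) = -7.4577


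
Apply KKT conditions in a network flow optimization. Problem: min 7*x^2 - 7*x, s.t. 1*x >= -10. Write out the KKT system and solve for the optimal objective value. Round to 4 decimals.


Step 1: Try lambda = 0 (constraint inactive).
Stationarity: 2*7*x - 7 = 0
x* = 7/(2*7) = 0.5
Check constraint: 1*0.5 = 0.5 >= -10 -- satisfied.
Step 2: Compute optimal value.
f(x*) = 7*0.5^2 - 7*0.5 = -1.75


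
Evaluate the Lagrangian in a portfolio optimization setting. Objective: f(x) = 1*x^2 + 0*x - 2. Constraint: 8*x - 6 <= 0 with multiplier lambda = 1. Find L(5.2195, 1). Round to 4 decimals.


Step 1: Evaluate f(x).
f(5.2195) = 1*5.2195^2 + 0*5.2195 - 2 = 25.2432
Step 2: Evaluate g(x).
g(5.2195) = 8*5.2195 - 6 = 35.756
Step 3: Compute Lagrangian.
L = 25.2432 + 1*35.756 = 60.9992


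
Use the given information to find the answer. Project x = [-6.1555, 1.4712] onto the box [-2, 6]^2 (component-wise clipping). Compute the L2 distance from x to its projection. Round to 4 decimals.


Project each component onto [-2, 6].
clip(-6.1555) = -2.0, clip(1.4712) = 1.4712
Projection = [-2.0, 1.4712]
Squared diffs: [17.2682, 0.0]
Distance = sqrt(17.2682) = 4.1555


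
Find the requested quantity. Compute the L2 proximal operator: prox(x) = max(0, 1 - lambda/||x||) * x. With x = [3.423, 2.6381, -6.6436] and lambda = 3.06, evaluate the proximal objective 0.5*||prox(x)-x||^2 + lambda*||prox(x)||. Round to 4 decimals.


Step 1: Compute ||x||.
||x|| = 7.9255
Step 2: Compute scaling factor.
scale = max(0, 1 - 3.06/7.9255) = 0.6139
Step 3: prox(x) = [2.1014, 1.6195, -4.0785]
||prox(x)|| = 4.8655
Step 4: Proximal objective.
0.5*||prox-x||^2 = 4.6818
lambda*||prox|| = 14.8884
Total = 19.5703


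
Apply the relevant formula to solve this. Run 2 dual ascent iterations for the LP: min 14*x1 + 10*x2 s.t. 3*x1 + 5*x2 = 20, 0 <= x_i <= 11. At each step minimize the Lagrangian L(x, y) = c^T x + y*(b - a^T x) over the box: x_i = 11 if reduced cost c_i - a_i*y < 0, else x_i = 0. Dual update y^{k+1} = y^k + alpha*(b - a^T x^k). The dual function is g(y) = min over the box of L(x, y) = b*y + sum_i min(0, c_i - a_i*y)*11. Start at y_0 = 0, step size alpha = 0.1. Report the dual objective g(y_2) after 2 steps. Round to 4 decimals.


Dual ascent for LP: min 14*x1 + 10*x2, 3*x1 + 5*x2 = 20, 0 <= x_i <= 11
Step 1: y^k = 0.0, reduced costs: (14.0, 10.0)
  x^k = (0.0, 0.0), subgradient = b - a^T x = 20.0
  y^{k+1} = 0.0 + 0.1*20.0 = 2.0
Step 2: y^k = 2.0, reduced costs: (8.0, 0.0)
  x^k = (0.0, 0.0), subgradient = b - a^T x = 20.0
  y^{k+1} = 2.0 + 0.1*20.0 = 4.0
Dual objective at y_2 = 4.0: reduced costs (2.0, -10.0), box minimizer x = (0.0, 11.0)
g(y_2) = b*y + (c1 - a1*y)*x1 + (c2 - a2*y)*x2 = 20*4.0 + 2.0*0.0 + (-10.0)*11.0 = 80.0 + 0.0 - 110.0 = -30.0


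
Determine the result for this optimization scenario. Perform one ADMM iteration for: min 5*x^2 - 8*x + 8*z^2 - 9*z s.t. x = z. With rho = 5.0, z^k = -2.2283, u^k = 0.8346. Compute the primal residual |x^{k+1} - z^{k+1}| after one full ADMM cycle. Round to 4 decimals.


ADMM iteration with rho = 5.0, z^k = -2.2283, u^k = 0.8346
Step 1: x-update.
Minimize 5*x^2 - 8*x + (5.0/2)*(x + 2.2283 + 0.8346)^2
FOC: (2*5 + 5.0)*x = 8 + 5.0*(-2.2283 - 0.8346)
x^{k+1} = -0.4876
Step 2: z-update.
Minimize 8*z^2 - 9*z + (5.0/2)*(-0.4876 - z + 0.8346)^2
FOC: (2*8 + 5.0)*z = 9 + 5.0*(-0.4876 + 0.8346)
z^{k+1} = 0.5112
Step 3: u-update.
u^{k+1} = 0.8346 - 0.4876 - 0.5112 = -0.1642
Step 4: Primal residual = |-0.4876 - 0.5112| = 0.9988


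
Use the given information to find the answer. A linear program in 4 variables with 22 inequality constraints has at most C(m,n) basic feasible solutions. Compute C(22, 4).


Each vertex corresponds to some choice of n active constraints out of m, so the number of vertices is at most C(m, n) = m! / (n!(m-n)!).
m = 22, n = 4
Numerator: 22 * 21 * 20 * 19
Denominator: 4! = 24
C(22, 4) = 7315


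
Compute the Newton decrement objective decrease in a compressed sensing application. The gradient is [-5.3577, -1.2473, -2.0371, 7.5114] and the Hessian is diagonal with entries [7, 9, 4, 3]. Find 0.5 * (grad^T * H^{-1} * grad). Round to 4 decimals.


Step 1: H is diagonal, so H^(-1) * g = [-0.7654, -0.1386, -0.5093, 2.5038].
Step 2: g^T H^(-1) g = sum_i g_i^2 / H_ii
  = (-5.3577)^2/7 + (-1.2473)^2/9 + (-2.0371)^2/4 + (7.5114)^2/3
  = 4.1007 + 0.1729 + 1.0374 + 18.807 = 24.1181
Step 3: Objective decrease = 0.5 * g^T H^(-1) g = 12.059


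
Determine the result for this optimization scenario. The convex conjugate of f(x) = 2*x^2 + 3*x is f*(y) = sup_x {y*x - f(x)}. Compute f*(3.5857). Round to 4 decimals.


f*(y) = sup_x {y*x - a*x^2 - b*x} = sup_x {(y-b)*x - a*x^2}
FOC: (y - b) - 2a*x = 0 => x* = (y - b)/(2a)
x* = (3.5857 - 3)/(2*2) = 0.1464
f*(3.5857) = (y-b)^2/(4a) = (3.5857 - 3)^2/(4*2)
= 0.343/8 = 0.0429


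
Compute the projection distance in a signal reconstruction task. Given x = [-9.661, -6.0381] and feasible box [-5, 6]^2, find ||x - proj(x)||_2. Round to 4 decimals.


Project each component onto [-5, 6].
clip(-9.661) = -5.0, clip(-6.0381) = -5.0
Projection = [-5.0, -5.0]
Squared diffs: [21.7249, 1.0777]
Distance = sqrt(22.8026) = 4.7752


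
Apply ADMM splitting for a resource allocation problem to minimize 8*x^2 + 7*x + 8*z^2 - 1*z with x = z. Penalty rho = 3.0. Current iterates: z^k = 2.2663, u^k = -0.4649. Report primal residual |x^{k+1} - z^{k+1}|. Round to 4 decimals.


ADMM iteration with rho = 3.0, z^k = 2.2663, u^k = -0.4649
Step 1: x-update.
Minimize 8*x^2 + 7*x + (3.0/2)*(x - 2.2663 - 0.4649)^2
FOC: (2*8 + 3.0)*x = -7 + 3.0*(2.2663 + 0.4649)
x^{k+1} = 0.0628
Step 2: z-update.
Minimize 8*z^2 - 1*z + (3.0/2)*(0.0628 - z - 0.4649)^2
FOC: (2*8 + 3.0)*z = 1 + 3.0*(0.0628 - 0.4649)
z^{k+1} = -0.0109
Step 3: u-update.
u^{k+1} = -0.4649 + 0.0628 + 0.0109 = -0.3912
Step 4: Primal residual = |0.0628 + 0.0109| = 0.0737


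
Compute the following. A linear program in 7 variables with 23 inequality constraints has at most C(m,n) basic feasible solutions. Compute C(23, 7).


Each vertex corresponds to some choice of n active constraints out of m, so the number of vertices is at most C(m, n) = m! / (n!(m-n)!).
m = 23, n = 7
Numerator: 23 * 22 * 21 * 20 * 19 * 18 * 17
Denominator: 7! = 5040
C(23, 7) = 245157


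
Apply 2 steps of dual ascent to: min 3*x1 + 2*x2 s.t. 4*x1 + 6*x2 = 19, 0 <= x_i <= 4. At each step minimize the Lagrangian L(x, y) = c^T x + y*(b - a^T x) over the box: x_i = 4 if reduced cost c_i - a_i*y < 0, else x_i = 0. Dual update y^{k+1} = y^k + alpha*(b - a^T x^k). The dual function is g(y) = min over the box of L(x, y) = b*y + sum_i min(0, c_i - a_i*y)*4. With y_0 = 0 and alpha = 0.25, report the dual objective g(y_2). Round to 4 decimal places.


Dual ascent for LP: min 3*x1 + 2*x2, 4*x1 + 6*x2 = 19, 0 <= x_i <= 4
Step 1: y^k = 0.0, reduced costs: (3.0, 2.0)
  x^k = (0.0, 0.0), subgradient = b - a^T x = 19.0
  y^{k+1} = 0.0 + 0.25*19.0 = 4.75
Step 2: y^k = 4.75, reduced costs: (-16.0, -26.5)
  x^k = (4.0, 4.0), subgradient = b - a^T x = -21.0
  y^{k+1} = 4.75 + 0.25*-21.0 = -0.5
Dual objective at y_2 = -0.5: reduced costs (5.0, 5.0), box minimizer x = (0.0, 0.0)
g(y_2) = b*y + (c1 - a1*y)*x1 + (c2 - a2*y)*x2 = 19*(-0.5) + 5.0*0.0 + 5.0*0.0 = -9.5 + 0.0 + 0.0 = -9.5


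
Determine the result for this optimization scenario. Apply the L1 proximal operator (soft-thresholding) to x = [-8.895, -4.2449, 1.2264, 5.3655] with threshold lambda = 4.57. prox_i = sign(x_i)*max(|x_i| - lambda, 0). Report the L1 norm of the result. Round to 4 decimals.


Soft-thresholding with lambda = 4.57:
prox(-8.895) = sign(-8.895)*max(|-8.895| - 4.57, 0) = -4.325
prox(-4.2449) = sign(-4.2449)*max(|-4.2449| - 4.57, 0) = 0.0
prox(1.2264) = sign(1.2264)*max(|1.2264| - 4.57, 0) = 0.0
prox(5.3655) = sign(5.3655)*max(|5.3655| - 4.57, 0) = 0.7955
prox(x) = [-4.325, 0.0, 0.0, 0.7955]
||prox(x)||_1 = 4.325 + 0.0 + 0.0 + 0.7955 = 5.1205


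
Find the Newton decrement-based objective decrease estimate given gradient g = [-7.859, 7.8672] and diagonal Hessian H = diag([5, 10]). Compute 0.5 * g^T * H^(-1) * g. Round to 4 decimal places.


Step 1: H is diagonal, so H^(-1) * g = [-1.5718, 0.7867].
Step 2: g^T H^(-1) g = sum_i g_i^2 / H_ii
  = (-7.859)^2/5 + (7.8672)^2/10
  = 12.3528 + 6.1893 = 18.5421
Step 3: Objective decrease = 0.5 * g^T H^(-1) g = 9.271


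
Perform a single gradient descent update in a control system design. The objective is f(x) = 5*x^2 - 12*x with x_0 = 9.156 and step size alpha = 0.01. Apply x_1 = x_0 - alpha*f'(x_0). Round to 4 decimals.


We compute the gradient at x_0 and apply the update.
f'(x) = 10*x - 12
f'(9.156) = 10*9.156 - 12 = 79.56
x_1 = 9.156 - 0.01*79.56 = 8.3604


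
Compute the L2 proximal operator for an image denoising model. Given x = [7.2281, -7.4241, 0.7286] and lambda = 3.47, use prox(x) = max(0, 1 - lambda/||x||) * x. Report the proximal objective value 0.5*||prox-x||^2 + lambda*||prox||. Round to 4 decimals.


Step 1: Compute ||x||.
||x|| = 10.3872
Step 2: Compute scaling factor.
scale = max(0, 1 - 3.47/10.3872) = 0.6659
Step 3: prox(x) = [4.8134, -4.944, 0.4852]
||prox(x)|| = 6.9172
Step 4: Proximal objective.
0.5*||prox-x||^2 = 6.0205
lambda*||prox|| = 24.0027
Total = 30.0231


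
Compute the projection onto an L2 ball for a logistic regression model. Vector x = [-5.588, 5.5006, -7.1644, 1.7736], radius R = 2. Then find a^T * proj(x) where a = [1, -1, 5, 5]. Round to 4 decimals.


Step 1: Compute ||x|| (intermediates to 6 decimals).
||x|| = sqrt((-5.588)^2 + 5.5006^2 + (-7.1644)^2 + 1.7736^2) = 10.768316
Step 2: Project.
Since ||x|| > R, scale = R/||x|| = 2/10.768316 = 0.18573, proj(x) = scale * x
proj(x) = [-1.037859, 1.021626, -1.330644, 0.329411]
Step 3: Dot product.
a^T * proj(x) = 1*(-1.037859) - 1*1.021626 + 5*(-1.330644) + 5*0.329411 = -7.0657
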